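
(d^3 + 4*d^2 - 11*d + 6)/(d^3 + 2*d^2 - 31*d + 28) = (d^2 + 5*d - 6)/(d^2 + 3*d - 28)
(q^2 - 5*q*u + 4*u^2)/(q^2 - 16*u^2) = (q - u)/(q + 4*u)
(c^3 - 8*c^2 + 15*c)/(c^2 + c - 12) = c*(c - 5)/(c + 4)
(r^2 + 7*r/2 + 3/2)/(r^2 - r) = (2*r^2 + 7*r + 3)/(2*r*(r - 1))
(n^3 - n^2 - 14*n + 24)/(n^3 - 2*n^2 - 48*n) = (-n^3 + n^2 + 14*n - 24)/(n*(-n^2 + 2*n + 48))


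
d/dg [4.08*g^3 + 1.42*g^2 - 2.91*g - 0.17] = 12.24*g^2 + 2.84*g - 2.91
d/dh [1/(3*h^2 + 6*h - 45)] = 2*(-h - 1)/(3*(h^2 + 2*h - 15)^2)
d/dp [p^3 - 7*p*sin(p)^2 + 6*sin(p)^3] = 3*p^2 - 7*p*sin(2*p) + 18*sin(p)^2*cos(p) - 7*sin(p)^2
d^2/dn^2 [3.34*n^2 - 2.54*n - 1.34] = 6.68000000000000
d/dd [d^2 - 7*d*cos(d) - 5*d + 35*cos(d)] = 7*d*sin(d) + 2*d - 35*sin(d) - 7*cos(d) - 5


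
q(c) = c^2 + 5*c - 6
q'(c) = 2*c + 5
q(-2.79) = -12.17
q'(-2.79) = -0.58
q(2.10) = 8.91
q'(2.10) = 9.20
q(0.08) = -5.59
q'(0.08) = 5.16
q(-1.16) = -10.45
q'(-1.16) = 2.68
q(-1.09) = -10.26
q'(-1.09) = 2.82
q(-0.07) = -6.35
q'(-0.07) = 4.86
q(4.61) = 38.30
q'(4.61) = 14.22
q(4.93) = 42.95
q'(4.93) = 14.86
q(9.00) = 120.00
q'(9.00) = 23.00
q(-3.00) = -12.00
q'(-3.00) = -1.00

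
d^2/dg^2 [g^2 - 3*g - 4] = 2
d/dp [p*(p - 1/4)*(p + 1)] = 3*p^2 + 3*p/2 - 1/4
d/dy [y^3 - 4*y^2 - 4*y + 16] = 3*y^2 - 8*y - 4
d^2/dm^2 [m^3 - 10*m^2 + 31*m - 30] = 6*m - 20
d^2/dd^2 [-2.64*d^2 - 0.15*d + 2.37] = -5.28000000000000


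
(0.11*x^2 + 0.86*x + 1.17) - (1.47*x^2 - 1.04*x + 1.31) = -1.36*x^2 + 1.9*x - 0.14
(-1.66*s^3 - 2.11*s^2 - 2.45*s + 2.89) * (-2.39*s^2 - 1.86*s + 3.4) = 3.9674*s^5 + 8.1305*s^4 + 4.1361*s^3 - 9.5241*s^2 - 13.7054*s + 9.826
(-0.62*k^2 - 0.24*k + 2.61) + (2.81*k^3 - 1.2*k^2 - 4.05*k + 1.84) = 2.81*k^3 - 1.82*k^2 - 4.29*k + 4.45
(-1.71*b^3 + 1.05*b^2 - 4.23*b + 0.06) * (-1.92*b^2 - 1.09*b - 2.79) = 3.2832*b^5 - 0.1521*b^4 + 11.748*b^3 + 1.566*b^2 + 11.7363*b - 0.1674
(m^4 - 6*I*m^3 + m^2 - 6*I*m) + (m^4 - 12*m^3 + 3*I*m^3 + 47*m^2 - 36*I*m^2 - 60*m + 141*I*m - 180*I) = 2*m^4 - 12*m^3 - 3*I*m^3 + 48*m^2 - 36*I*m^2 - 60*m + 135*I*m - 180*I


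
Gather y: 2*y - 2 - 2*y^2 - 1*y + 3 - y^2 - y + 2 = 3 - 3*y^2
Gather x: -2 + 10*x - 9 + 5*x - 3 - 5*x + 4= 10*x - 10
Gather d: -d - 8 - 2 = -d - 10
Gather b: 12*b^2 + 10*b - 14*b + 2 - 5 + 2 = 12*b^2 - 4*b - 1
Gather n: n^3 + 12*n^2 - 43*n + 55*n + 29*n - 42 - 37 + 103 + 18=n^3 + 12*n^2 + 41*n + 42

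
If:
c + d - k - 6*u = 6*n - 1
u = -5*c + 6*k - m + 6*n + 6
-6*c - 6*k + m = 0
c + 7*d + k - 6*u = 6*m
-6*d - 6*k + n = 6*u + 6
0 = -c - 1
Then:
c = -1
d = -37415/11132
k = -71/11132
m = -33609/5566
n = -6981/2783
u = 5425/2783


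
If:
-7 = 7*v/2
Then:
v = -2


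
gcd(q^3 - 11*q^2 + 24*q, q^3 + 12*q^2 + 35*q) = q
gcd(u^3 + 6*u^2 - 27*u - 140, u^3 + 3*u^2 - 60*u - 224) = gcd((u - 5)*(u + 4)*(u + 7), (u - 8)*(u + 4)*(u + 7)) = u^2 + 11*u + 28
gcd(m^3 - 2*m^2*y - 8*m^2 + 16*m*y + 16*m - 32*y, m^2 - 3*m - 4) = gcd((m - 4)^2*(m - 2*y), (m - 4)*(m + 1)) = m - 4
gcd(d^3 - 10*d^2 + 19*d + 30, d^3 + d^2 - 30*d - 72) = d - 6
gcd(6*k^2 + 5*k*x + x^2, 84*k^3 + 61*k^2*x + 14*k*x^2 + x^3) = 3*k + x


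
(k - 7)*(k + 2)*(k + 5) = k^3 - 39*k - 70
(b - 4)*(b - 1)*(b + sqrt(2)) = b^3 - 5*b^2 + sqrt(2)*b^2 - 5*sqrt(2)*b + 4*b + 4*sqrt(2)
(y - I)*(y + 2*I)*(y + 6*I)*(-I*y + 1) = -I*y^4 + 8*y^3 + 11*I*y^2 + 8*y + 12*I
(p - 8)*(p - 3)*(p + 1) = p^3 - 10*p^2 + 13*p + 24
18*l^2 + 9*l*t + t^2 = (3*l + t)*(6*l + t)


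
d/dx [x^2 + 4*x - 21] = 2*x + 4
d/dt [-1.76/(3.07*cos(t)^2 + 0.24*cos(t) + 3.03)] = -(10.8064*cos(t) + 0.4224)*sin(t)/(3.07*cos(t)^2 + 0.24*cos(t) + 3.03)^2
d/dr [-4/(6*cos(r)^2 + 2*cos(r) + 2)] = -2*(6*cos(r) + 1)*sin(r)/(3*cos(r)^2 + cos(r) + 1)^2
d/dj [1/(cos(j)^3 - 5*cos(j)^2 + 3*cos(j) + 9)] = (3*cos(j) - 1)*sin(j)/((cos(j) - 3)^3*(cos(j) + 1)^2)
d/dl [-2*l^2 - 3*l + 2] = -4*l - 3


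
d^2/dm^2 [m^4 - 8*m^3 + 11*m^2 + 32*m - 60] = 12*m^2 - 48*m + 22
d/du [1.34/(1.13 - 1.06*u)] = 1.4204/(1.06*u - 1.13)^2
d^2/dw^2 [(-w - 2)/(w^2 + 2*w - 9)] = 2*(-4*(w + 1)^2*(w + 2) + (3*w + 4)*(w^2 + 2*w - 9))/(w^2 + 2*w - 9)^3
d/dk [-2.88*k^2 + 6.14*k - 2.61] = 6.14 - 5.76*k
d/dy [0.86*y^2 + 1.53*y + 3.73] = 1.72*y + 1.53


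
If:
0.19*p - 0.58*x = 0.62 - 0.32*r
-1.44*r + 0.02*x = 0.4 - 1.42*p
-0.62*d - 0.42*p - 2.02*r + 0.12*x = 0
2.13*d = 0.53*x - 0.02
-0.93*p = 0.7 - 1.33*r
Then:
No Solution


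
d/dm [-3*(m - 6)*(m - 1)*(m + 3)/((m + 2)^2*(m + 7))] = 3*(-15*m^3 - 64*m^2 + 61*m + 498)/(m^5 + 20*m^4 + 145*m^3 + 470*m^2 + 700*m + 392)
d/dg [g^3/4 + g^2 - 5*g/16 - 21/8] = 3*g^2/4 + 2*g - 5/16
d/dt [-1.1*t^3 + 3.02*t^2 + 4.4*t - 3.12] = -3.3*t^2 + 6.04*t + 4.4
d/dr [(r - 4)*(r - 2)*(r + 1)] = 3*r^2 - 10*r + 2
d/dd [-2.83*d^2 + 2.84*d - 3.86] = 2.84 - 5.66*d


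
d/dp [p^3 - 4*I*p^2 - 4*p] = 3*p^2 - 8*I*p - 4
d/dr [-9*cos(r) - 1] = 9*sin(r)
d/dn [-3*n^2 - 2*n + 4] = -6*n - 2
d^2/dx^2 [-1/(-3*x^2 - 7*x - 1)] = 2*(-9*x^2 - 21*x + (6*x + 7)^2 - 3)/(3*x^2 + 7*x + 1)^3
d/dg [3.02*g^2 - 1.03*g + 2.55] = 6.04*g - 1.03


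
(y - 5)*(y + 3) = y^2 - 2*y - 15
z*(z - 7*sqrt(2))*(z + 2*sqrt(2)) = z^3 - 5*sqrt(2)*z^2 - 28*z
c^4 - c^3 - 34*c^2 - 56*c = c*(c - 7)*(c + 2)*(c + 4)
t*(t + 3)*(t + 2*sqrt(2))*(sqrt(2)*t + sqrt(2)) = sqrt(2)*t^4 + 4*t^3 + 4*sqrt(2)*t^3 + 3*sqrt(2)*t^2 + 16*t^2 + 12*t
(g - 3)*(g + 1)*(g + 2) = g^3 - 7*g - 6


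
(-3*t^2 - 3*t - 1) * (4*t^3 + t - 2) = -12*t^5 - 12*t^4 - 7*t^3 + 3*t^2 + 5*t + 2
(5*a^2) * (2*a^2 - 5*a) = 10*a^4 - 25*a^3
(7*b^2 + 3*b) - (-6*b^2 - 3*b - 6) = 13*b^2 + 6*b + 6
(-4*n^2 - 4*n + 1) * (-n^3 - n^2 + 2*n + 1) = 4*n^5 + 8*n^4 - 5*n^3 - 13*n^2 - 2*n + 1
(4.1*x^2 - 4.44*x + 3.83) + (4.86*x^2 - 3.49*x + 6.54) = 8.96*x^2 - 7.93*x + 10.37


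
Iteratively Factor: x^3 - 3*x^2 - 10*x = (x - 5)*(x^2 + 2*x) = x*(x - 5)*(x + 2)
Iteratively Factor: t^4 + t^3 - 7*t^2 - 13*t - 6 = (t + 2)*(t^3 - t^2 - 5*t - 3) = (t + 1)*(t + 2)*(t^2 - 2*t - 3) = (t - 3)*(t + 1)*(t + 2)*(t + 1)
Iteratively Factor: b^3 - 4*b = (b - 2)*(b^2 + 2*b) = b*(b - 2)*(b + 2)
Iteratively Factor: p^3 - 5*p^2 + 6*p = (p - 2)*(p^2 - 3*p) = (p - 3)*(p - 2)*(p)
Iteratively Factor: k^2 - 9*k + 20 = (k - 5)*(k - 4)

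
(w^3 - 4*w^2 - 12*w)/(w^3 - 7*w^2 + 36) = w/(w - 3)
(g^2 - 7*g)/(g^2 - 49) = g/(g + 7)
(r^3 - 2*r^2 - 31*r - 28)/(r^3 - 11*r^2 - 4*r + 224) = (r + 1)/(r - 8)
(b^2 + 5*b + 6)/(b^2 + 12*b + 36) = (b^2 + 5*b + 6)/(b^2 + 12*b + 36)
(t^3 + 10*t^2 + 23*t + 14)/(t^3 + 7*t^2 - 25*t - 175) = (t^2 + 3*t + 2)/(t^2 - 25)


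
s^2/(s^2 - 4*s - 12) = s^2/(s^2 - 4*s - 12)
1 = 1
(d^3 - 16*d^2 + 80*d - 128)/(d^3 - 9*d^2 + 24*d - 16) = (d - 8)/(d - 1)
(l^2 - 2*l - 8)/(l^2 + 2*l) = (l - 4)/l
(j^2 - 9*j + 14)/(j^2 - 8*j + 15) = (j^2 - 9*j + 14)/(j^2 - 8*j + 15)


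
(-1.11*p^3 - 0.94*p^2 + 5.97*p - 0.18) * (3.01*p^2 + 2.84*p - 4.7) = -3.3411*p^5 - 5.9818*p^4 + 20.5171*p^3 + 20.831*p^2 - 28.5702*p + 0.846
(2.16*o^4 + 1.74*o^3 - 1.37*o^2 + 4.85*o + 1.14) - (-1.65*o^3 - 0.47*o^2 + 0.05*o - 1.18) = 2.16*o^4 + 3.39*o^3 - 0.9*o^2 + 4.8*o + 2.32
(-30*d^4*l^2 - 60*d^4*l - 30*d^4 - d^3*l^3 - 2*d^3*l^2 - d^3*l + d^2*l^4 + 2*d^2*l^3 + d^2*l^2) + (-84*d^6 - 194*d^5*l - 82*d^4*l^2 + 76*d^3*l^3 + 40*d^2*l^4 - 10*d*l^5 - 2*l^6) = -84*d^6 - 194*d^5*l - 112*d^4*l^2 - 60*d^4*l - 30*d^4 + 75*d^3*l^3 - 2*d^3*l^2 - d^3*l + 41*d^2*l^4 + 2*d^2*l^3 + d^2*l^2 - 10*d*l^5 - 2*l^6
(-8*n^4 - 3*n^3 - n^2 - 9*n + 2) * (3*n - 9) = -24*n^5 + 63*n^4 + 24*n^3 - 18*n^2 + 87*n - 18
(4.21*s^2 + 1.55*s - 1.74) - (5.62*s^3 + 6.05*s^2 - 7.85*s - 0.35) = -5.62*s^3 - 1.84*s^2 + 9.4*s - 1.39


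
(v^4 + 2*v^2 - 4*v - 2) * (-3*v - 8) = -3*v^5 - 8*v^4 - 6*v^3 - 4*v^2 + 38*v + 16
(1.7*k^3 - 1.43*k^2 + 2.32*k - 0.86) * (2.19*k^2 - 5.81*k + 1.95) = 3.723*k^5 - 13.0087*k^4 + 16.7041*k^3 - 18.1511*k^2 + 9.5206*k - 1.677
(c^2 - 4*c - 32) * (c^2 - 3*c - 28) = c^4 - 7*c^3 - 48*c^2 + 208*c + 896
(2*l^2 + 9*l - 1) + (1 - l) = 2*l^2 + 8*l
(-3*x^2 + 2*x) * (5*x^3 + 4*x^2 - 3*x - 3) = -15*x^5 - 2*x^4 + 17*x^3 + 3*x^2 - 6*x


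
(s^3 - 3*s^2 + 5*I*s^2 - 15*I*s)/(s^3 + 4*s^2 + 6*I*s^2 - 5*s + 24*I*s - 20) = s*(s - 3)/(s^2 + s*(4 + I) + 4*I)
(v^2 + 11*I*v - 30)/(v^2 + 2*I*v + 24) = (v + 5*I)/(v - 4*I)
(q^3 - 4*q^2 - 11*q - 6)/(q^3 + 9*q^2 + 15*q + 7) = (q - 6)/(q + 7)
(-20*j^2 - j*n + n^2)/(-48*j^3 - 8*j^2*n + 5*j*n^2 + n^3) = (5*j - n)/(12*j^2 - j*n - n^2)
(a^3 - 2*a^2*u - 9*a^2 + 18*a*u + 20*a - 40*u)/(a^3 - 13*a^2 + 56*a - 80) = (a - 2*u)/(a - 4)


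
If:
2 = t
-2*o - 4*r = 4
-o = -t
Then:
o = 2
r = -2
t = 2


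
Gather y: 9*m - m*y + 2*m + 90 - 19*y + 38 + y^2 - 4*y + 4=11*m + y^2 + y*(-m - 23) + 132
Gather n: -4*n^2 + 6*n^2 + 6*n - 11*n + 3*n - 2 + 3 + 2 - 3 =2*n^2 - 2*n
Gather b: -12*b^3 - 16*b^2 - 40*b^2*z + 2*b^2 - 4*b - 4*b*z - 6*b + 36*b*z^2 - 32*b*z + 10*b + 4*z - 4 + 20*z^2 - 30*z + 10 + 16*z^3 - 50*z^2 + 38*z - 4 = -12*b^3 + b^2*(-40*z - 14) + b*(36*z^2 - 36*z) + 16*z^3 - 30*z^2 + 12*z + 2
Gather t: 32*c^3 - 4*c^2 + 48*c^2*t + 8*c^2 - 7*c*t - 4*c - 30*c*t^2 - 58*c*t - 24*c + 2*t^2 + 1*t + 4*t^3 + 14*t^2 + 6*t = 32*c^3 + 4*c^2 - 28*c + 4*t^3 + t^2*(16 - 30*c) + t*(48*c^2 - 65*c + 7)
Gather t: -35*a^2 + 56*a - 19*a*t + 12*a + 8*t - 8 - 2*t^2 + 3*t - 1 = -35*a^2 + 68*a - 2*t^2 + t*(11 - 19*a) - 9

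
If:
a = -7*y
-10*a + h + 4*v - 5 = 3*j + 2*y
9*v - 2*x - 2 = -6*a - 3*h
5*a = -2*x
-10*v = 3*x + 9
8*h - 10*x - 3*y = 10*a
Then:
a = 1414/1675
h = -2727/1675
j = -26626/5025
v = -447/1675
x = -707/335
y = -202/1675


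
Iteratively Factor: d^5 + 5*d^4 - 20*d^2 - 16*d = (d + 1)*(d^4 + 4*d^3 - 4*d^2 - 16*d) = d*(d + 1)*(d^3 + 4*d^2 - 4*d - 16) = d*(d + 1)*(d + 2)*(d^2 + 2*d - 8) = d*(d + 1)*(d + 2)*(d + 4)*(d - 2)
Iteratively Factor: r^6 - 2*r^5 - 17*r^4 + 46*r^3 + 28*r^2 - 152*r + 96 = (r + 2)*(r^5 - 4*r^4 - 9*r^3 + 64*r^2 - 100*r + 48) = (r - 2)*(r + 2)*(r^4 - 2*r^3 - 13*r^2 + 38*r - 24) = (r - 2)*(r - 1)*(r + 2)*(r^3 - r^2 - 14*r + 24) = (r - 2)^2*(r - 1)*(r + 2)*(r^2 + r - 12) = (r - 2)^2*(r - 1)*(r + 2)*(r + 4)*(r - 3)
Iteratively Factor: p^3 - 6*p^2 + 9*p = (p - 3)*(p^2 - 3*p) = p*(p - 3)*(p - 3)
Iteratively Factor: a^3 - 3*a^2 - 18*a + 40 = (a + 4)*(a^2 - 7*a + 10) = (a - 2)*(a + 4)*(a - 5)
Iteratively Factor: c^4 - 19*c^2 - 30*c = (c + 3)*(c^3 - 3*c^2 - 10*c) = (c - 5)*(c + 3)*(c^2 + 2*c) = (c - 5)*(c + 2)*(c + 3)*(c)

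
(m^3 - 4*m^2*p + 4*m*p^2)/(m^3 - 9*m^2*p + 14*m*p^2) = (-m + 2*p)/(-m + 7*p)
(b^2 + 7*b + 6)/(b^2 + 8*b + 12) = (b + 1)/(b + 2)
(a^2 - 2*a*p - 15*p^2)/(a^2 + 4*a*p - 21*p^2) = (a^2 - 2*a*p - 15*p^2)/(a^2 + 4*a*p - 21*p^2)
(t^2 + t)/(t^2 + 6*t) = (t + 1)/(t + 6)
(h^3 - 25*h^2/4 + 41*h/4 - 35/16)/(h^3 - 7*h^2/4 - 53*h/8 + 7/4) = (h - 5/2)/(h + 2)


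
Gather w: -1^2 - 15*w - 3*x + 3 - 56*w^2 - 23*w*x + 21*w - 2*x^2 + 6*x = -56*w^2 + w*(6 - 23*x) - 2*x^2 + 3*x + 2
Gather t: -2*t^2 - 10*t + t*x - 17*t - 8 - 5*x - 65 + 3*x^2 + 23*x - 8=-2*t^2 + t*(x - 27) + 3*x^2 + 18*x - 81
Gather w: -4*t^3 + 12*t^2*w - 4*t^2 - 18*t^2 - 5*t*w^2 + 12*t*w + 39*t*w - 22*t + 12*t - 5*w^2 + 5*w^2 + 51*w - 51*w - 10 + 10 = -4*t^3 - 22*t^2 - 5*t*w^2 - 10*t + w*(12*t^2 + 51*t)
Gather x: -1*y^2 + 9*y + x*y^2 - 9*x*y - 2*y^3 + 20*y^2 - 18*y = x*(y^2 - 9*y) - 2*y^3 + 19*y^2 - 9*y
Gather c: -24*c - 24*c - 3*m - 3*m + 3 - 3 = -48*c - 6*m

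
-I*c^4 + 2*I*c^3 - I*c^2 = c^2*(c - 1)*(-I*c + I)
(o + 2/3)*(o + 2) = o^2 + 8*o/3 + 4/3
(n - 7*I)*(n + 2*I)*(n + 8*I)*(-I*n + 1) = -I*n^4 + 4*n^3 - 51*I*n^2 + 166*n + 112*I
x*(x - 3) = x^2 - 3*x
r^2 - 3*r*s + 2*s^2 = (r - 2*s)*(r - s)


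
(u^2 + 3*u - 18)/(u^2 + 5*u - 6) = (u - 3)/(u - 1)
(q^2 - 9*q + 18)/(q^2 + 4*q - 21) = (q - 6)/(q + 7)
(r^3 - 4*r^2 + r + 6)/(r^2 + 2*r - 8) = (r^2 - 2*r - 3)/(r + 4)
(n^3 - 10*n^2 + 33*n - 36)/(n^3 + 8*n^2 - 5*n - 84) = (n^2 - 7*n + 12)/(n^2 + 11*n + 28)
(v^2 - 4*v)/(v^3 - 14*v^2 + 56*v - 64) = v/(v^2 - 10*v + 16)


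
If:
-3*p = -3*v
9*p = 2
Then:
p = 2/9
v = 2/9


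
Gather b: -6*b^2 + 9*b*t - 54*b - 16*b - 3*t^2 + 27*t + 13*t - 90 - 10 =-6*b^2 + b*(9*t - 70) - 3*t^2 + 40*t - 100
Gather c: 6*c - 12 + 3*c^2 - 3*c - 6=3*c^2 + 3*c - 18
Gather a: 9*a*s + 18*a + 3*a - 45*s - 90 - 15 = a*(9*s + 21) - 45*s - 105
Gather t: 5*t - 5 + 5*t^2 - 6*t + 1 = 5*t^2 - t - 4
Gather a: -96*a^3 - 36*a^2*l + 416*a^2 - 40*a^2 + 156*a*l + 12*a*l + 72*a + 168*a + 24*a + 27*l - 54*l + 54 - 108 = -96*a^3 + a^2*(376 - 36*l) + a*(168*l + 264) - 27*l - 54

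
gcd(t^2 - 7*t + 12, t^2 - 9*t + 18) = t - 3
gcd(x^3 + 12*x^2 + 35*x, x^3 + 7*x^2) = x^2 + 7*x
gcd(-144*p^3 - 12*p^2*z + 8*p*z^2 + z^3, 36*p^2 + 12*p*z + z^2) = 36*p^2 + 12*p*z + z^2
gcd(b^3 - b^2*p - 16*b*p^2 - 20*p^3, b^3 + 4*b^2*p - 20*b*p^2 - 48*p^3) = b + 2*p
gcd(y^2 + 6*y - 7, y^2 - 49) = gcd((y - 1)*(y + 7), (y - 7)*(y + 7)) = y + 7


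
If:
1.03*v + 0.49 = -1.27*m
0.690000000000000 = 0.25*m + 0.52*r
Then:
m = -0.811023622047244*v - 0.385826771653543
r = 0.389915202907329*v + 1.51241671714113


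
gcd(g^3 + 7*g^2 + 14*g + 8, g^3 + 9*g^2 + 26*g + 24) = g^2 + 6*g + 8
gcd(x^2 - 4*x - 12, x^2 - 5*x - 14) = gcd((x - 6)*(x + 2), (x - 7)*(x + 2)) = x + 2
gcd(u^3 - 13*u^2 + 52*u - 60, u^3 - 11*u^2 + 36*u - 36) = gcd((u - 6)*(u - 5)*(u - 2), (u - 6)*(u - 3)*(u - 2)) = u^2 - 8*u + 12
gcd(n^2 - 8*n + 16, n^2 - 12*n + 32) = n - 4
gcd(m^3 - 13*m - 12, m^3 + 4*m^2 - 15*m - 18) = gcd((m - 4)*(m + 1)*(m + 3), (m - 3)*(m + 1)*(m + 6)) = m + 1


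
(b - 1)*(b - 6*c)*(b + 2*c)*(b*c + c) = b^4*c - 4*b^3*c^2 - 12*b^2*c^3 - b^2*c + 4*b*c^2 + 12*c^3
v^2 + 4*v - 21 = (v - 3)*(v + 7)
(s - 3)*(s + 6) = s^2 + 3*s - 18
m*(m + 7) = m^2 + 7*m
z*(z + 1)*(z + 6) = z^3 + 7*z^2 + 6*z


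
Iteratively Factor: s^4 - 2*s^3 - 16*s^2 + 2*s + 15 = (s + 1)*(s^3 - 3*s^2 - 13*s + 15) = (s - 1)*(s + 1)*(s^2 - 2*s - 15) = (s - 5)*(s - 1)*(s + 1)*(s + 3)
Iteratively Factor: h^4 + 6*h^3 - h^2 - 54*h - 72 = (h + 2)*(h^3 + 4*h^2 - 9*h - 36) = (h - 3)*(h + 2)*(h^2 + 7*h + 12) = (h - 3)*(h + 2)*(h + 3)*(h + 4)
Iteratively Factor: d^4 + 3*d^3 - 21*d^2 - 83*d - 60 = (d + 3)*(d^3 - 21*d - 20) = (d + 3)*(d + 4)*(d^2 - 4*d - 5) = (d + 1)*(d + 3)*(d + 4)*(d - 5)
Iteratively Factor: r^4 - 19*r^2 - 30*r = (r + 3)*(r^3 - 3*r^2 - 10*r) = (r + 2)*(r + 3)*(r^2 - 5*r) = (r - 5)*(r + 2)*(r + 3)*(r)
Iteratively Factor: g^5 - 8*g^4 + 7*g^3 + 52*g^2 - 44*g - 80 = (g - 2)*(g^4 - 6*g^3 - 5*g^2 + 42*g + 40) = (g - 2)*(g + 1)*(g^3 - 7*g^2 + 2*g + 40) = (g - 2)*(g + 1)*(g + 2)*(g^2 - 9*g + 20) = (g - 4)*(g - 2)*(g + 1)*(g + 2)*(g - 5)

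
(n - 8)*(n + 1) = n^2 - 7*n - 8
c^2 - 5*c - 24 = (c - 8)*(c + 3)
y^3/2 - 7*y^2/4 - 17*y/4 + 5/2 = (y/2 + 1)*(y - 5)*(y - 1/2)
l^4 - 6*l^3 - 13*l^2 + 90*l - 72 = (l - 6)*(l - 3)*(l - 1)*(l + 4)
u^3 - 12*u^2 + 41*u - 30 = (u - 6)*(u - 5)*(u - 1)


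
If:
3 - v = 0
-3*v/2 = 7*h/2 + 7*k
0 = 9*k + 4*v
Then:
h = 29/21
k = -4/3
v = 3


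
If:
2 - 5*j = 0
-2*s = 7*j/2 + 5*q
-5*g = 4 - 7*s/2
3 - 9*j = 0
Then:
No Solution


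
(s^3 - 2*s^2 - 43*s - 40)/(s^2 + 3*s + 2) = (s^2 - 3*s - 40)/(s + 2)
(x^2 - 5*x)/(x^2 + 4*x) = (x - 5)/(x + 4)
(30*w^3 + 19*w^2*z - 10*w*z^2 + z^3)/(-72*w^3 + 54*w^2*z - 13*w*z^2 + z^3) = (-5*w^2 - 4*w*z + z^2)/(12*w^2 - 7*w*z + z^2)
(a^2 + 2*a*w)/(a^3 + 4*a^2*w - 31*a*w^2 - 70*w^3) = a/(a^2 + 2*a*w - 35*w^2)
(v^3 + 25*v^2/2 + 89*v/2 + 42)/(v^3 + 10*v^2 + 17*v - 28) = (v + 3/2)/(v - 1)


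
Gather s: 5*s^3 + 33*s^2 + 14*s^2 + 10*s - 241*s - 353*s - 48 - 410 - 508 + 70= 5*s^3 + 47*s^2 - 584*s - 896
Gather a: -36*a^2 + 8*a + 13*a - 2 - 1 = -36*a^2 + 21*a - 3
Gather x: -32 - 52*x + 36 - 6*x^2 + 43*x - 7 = -6*x^2 - 9*x - 3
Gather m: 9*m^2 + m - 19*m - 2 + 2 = 9*m^2 - 18*m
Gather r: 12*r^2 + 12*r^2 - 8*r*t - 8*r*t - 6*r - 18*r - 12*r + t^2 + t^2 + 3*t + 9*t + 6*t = 24*r^2 + r*(-16*t - 36) + 2*t^2 + 18*t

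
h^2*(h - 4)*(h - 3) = h^4 - 7*h^3 + 12*h^2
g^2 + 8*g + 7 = (g + 1)*(g + 7)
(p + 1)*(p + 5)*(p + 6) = p^3 + 12*p^2 + 41*p + 30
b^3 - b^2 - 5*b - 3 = (b - 3)*(b + 1)^2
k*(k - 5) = k^2 - 5*k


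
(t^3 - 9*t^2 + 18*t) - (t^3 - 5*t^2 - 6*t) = -4*t^2 + 24*t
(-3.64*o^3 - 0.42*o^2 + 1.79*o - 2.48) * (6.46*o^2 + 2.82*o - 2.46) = -23.5144*o^5 - 12.978*o^4 + 19.3334*o^3 - 9.9398*o^2 - 11.397*o + 6.1008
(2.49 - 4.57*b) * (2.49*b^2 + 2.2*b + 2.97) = -11.3793*b^3 - 3.8539*b^2 - 8.0949*b + 7.3953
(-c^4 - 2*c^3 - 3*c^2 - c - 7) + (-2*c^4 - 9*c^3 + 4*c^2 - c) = -3*c^4 - 11*c^3 + c^2 - 2*c - 7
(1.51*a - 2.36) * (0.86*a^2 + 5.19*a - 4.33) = 1.2986*a^3 + 5.8073*a^2 - 18.7867*a + 10.2188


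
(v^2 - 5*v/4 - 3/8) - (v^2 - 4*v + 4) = 11*v/4 - 35/8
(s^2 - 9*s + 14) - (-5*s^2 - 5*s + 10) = 6*s^2 - 4*s + 4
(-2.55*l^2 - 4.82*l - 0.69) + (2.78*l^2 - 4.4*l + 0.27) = 0.23*l^2 - 9.22*l - 0.42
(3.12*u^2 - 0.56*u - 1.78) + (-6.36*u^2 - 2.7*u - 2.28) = -3.24*u^2 - 3.26*u - 4.06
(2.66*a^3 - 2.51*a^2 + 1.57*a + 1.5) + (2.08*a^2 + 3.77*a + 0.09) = 2.66*a^3 - 0.43*a^2 + 5.34*a + 1.59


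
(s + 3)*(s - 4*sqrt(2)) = s^2 - 4*sqrt(2)*s + 3*s - 12*sqrt(2)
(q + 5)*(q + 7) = q^2 + 12*q + 35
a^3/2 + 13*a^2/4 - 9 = (a/2 + 1)*(a - 3/2)*(a + 6)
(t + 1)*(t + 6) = t^2 + 7*t + 6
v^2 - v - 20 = (v - 5)*(v + 4)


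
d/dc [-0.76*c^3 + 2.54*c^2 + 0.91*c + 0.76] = -2.28*c^2 + 5.08*c + 0.91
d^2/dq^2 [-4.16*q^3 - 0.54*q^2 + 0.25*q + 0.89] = -24.96*q - 1.08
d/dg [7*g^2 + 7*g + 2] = 14*g + 7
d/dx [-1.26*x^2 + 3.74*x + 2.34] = 3.74 - 2.52*x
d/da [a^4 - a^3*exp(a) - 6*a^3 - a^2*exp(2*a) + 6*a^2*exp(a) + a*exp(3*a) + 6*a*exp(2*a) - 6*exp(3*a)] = -a^3*exp(a) + 4*a^3 - 2*a^2*exp(2*a) + 3*a^2*exp(a) - 18*a^2 + 3*a*exp(3*a) + 10*a*exp(2*a) + 12*a*exp(a) - 17*exp(3*a) + 6*exp(2*a)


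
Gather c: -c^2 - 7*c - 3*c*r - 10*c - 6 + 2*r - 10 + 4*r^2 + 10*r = -c^2 + c*(-3*r - 17) + 4*r^2 + 12*r - 16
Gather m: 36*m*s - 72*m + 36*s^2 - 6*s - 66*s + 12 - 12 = m*(36*s - 72) + 36*s^2 - 72*s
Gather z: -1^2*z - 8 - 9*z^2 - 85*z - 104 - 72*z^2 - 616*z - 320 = -81*z^2 - 702*z - 432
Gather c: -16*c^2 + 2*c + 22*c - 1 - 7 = -16*c^2 + 24*c - 8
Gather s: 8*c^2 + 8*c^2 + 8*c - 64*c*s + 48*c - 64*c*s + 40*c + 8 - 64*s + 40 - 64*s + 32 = 16*c^2 + 96*c + s*(-128*c - 128) + 80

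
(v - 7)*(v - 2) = v^2 - 9*v + 14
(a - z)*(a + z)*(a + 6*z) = a^3 + 6*a^2*z - a*z^2 - 6*z^3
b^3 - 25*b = b*(b - 5)*(b + 5)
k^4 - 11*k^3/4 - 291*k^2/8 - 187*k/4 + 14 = (k - 8)*(k - 1/4)*(k + 2)*(k + 7/2)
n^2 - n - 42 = (n - 7)*(n + 6)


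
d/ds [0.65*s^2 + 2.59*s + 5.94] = 1.3*s + 2.59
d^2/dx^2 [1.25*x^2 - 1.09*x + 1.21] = 2.50000000000000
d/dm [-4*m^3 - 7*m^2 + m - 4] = -12*m^2 - 14*m + 1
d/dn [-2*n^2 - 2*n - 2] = -4*n - 2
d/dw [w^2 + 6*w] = 2*w + 6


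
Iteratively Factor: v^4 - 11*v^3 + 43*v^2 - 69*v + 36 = (v - 1)*(v^3 - 10*v^2 + 33*v - 36) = (v - 4)*(v - 1)*(v^2 - 6*v + 9) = (v - 4)*(v - 3)*(v - 1)*(v - 3)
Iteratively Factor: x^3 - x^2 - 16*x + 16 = (x - 4)*(x^2 + 3*x - 4) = (x - 4)*(x - 1)*(x + 4)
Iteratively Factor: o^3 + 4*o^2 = (o)*(o^2 + 4*o) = o^2*(o + 4)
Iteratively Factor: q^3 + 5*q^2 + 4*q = (q)*(q^2 + 5*q + 4) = q*(q + 1)*(q + 4)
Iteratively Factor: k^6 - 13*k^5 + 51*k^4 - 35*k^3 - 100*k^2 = (k - 5)*(k^5 - 8*k^4 + 11*k^3 + 20*k^2) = (k - 5)*(k + 1)*(k^4 - 9*k^3 + 20*k^2) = (k - 5)*(k - 4)*(k + 1)*(k^3 - 5*k^2) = (k - 5)^2*(k - 4)*(k + 1)*(k^2) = k*(k - 5)^2*(k - 4)*(k + 1)*(k)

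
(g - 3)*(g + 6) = g^2 + 3*g - 18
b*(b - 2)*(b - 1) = b^3 - 3*b^2 + 2*b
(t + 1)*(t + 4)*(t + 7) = t^3 + 12*t^2 + 39*t + 28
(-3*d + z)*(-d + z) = 3*d^2 - 4*d*z + z^2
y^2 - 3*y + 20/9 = (y - 5/3)*(y - 4/3)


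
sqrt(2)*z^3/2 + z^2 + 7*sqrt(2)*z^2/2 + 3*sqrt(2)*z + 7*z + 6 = (z + 1)*(z + 6)*(sqrt(2)*z/2 + 1)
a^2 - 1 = (a - 1)*(a + 1)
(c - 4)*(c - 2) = c^2 - 6*c + 8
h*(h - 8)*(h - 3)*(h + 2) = h^4 - 9*h^3 + 2*h^2 + 48*h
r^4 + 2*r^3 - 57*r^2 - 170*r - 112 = (r - 8)*(r + 1)*(r + 2)*(r + 7)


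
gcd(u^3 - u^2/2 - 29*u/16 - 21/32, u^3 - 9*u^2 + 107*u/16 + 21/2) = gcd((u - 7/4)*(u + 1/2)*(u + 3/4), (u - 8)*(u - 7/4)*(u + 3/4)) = u^2 - u - 21/16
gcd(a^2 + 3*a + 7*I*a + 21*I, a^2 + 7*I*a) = a + 7*I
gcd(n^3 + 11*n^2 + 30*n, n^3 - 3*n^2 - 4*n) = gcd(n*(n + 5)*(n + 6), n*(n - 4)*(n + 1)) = n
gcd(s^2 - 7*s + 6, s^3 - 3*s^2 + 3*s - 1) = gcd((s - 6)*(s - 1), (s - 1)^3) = s - 1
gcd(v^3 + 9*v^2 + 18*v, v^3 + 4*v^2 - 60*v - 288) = v + 6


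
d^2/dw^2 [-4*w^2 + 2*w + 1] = -8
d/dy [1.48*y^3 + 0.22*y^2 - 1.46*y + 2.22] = 4.44*y^2 + 0.44*y - 1.46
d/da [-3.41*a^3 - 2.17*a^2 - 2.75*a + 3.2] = -10.23*a^2 - 4.34*a - 2.75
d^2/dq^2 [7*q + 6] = 0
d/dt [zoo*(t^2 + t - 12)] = zoo*(t + 1)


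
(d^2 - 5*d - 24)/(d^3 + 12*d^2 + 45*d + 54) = (d - 8)/(d^2 + 9*d + 18)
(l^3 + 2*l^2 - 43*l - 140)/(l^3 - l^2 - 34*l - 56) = (l + 5)/(l + 2)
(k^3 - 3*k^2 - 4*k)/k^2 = k - 3 - 4/k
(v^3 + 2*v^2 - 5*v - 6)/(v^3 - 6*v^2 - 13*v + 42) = (v + 1)/(v - 7)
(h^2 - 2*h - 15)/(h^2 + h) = (h^2 - 2*h - 15)/(h*(h + 1))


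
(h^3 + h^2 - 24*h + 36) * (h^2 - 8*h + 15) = h^5 - 7*h^4 - 17*h^3 + 243*h^2 - 648*h + 540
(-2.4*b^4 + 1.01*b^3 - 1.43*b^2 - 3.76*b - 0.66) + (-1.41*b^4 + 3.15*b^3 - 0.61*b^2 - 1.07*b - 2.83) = -3.81*b^4 + 4.16*b^3 - 2.04*b^2 - 4.83*b - 3.49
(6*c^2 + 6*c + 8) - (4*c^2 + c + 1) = 2*c^2 + 5*c + 7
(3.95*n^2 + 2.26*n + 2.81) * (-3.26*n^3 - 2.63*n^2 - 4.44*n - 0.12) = -12.877*n^5 - 17.7561*n^4 - 32.6424*n^3 - 17.8987*n^2 - 12.7476*n - 0.3372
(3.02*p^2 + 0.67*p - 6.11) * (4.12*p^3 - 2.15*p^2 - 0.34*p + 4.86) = 12.4424*p^5 - 3.7326*p^4 - 27.6405*p^3 + 27.5859*p^2 + 5.3336*p - 29.6946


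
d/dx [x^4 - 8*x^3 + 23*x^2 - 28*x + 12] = 4*x^3 - 24*x^2 + 46*x - 28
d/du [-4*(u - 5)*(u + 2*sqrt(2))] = -8*u - 8*sqrt(2) + 20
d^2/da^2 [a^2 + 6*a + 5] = 2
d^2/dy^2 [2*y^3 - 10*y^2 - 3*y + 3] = 12*y - 20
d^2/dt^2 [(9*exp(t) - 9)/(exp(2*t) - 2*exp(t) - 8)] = 9*(exp(4*t) - 2*exp(3*t) + 54*exp(2*t) - 52*exp(t) + 80)*exp(t)/(exp(6*t) - 6*exp(5*t) - 12*exp(4*t) + 88*exp(3*t) + 96*exp(2*t) - 384*exp(t) - 512)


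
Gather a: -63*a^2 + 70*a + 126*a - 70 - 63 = -63*a^2 + 196*a - 133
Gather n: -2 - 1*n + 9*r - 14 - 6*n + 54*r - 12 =-7*n + 63*r - 28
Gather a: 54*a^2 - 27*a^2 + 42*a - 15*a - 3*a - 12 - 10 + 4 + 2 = 27*a^2 + 24*a - 16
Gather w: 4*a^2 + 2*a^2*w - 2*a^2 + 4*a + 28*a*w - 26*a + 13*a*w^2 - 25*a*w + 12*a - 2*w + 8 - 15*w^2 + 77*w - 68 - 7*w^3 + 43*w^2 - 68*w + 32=2*a^2 - 10*a - 7*w^3 + w^2*(13*a + 28) + w*(2*a^2 + 3*a + 7) - 28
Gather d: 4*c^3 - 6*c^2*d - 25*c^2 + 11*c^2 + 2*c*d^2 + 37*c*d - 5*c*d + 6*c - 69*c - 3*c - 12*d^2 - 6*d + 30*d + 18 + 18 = 4*c^3 - 14*c^2 - 66*c + d^2*(2*c - 12) + d*(-6*c^2 + 32*c + 24) + 36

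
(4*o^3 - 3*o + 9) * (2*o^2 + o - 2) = 8*o^5 + 4*o^4 - 14*o^3 + 15*o^2 + 15*o - 18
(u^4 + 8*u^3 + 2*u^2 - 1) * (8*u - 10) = 8*u^5 + 54*u^4 - 64*u^3 - 20*u^2 - 8*u + 10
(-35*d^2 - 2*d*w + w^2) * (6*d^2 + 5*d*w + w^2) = -210*d^4 - 187*d^3*w - 39*d^2*w^2 + 3*d*w^3 + w^4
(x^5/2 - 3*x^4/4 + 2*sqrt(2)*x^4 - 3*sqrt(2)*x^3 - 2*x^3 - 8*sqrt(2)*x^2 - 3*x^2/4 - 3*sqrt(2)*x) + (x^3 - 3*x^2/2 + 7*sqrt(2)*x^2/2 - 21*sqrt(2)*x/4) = x^5/2 - 3*x^4/4 + 2*sqrt(2)*x^4 - 3*sqrt(2)*x^3 - x^3 - 9*sqrt(2)*x^2/2 - 9*x^2/4 - 33*sqrt(2)*x/4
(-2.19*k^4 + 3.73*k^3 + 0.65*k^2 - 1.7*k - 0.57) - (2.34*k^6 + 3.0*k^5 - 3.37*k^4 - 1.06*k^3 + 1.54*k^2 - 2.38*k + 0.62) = -2.34*k^6 - 3.0*k^5 + 1.18*k^4 + 4.79*k^3 - 0.89*k^2 + 0.68*k - 1.19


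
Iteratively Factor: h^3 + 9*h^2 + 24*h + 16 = (h + 4)*(h^2 + 5*h + 4) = (h + 1)*(h + 4)*(h + 4)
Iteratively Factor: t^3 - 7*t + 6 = (t - 1)*(t^2 + t - 6) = (t - 1)*(t + 3)*(t - 2)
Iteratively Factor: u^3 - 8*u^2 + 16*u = (u - 4)*(u^2 - 4*u) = (u - 4)^2*(u)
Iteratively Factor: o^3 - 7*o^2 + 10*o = (o - 5)*(o^2 - 2*o) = (o - 5)*(o - 2)*(o)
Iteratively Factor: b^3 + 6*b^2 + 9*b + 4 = (b + 1)*(b^2 + 5*b + 4) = (b + 1)*(b + 4)*(b + 1)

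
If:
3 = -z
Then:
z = -3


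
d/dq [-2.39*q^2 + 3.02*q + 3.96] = 3.02 - 4.78*q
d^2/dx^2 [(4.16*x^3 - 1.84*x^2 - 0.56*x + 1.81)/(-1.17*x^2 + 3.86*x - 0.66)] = (-2.8421709430404e-14*x^4 - 99.387184*x^3 + 40.196754*x^2 + 35.578764*x - 46.684868)/(1.601613*x^6 - 15.851862*x^5 + 55.008018*x^4 - 75.396608*x^3 + 31.030164*x^2 - 5.044248*x + 0.287496)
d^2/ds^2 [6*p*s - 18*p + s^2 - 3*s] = 2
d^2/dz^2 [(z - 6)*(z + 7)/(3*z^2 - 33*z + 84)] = 4*(2*z^3 - 35*z^2 + 217*z - 469)/(z^6 - 33*z^5 + 447*z^4 - 3179*z^3 + 12516*z^2 - 25872*z + 21952)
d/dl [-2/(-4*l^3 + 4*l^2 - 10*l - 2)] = (-6*l^2 + 4*l - 5)/(2*l^3 - 2*l^2 + 5*l + 1)^2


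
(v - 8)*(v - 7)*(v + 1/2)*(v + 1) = v^4 - 27*v^3/2 + 34*v^2 + 153*v/2 + 28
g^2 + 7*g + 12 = (g + 3)*(g + 4)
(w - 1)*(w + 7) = w^2 + 6*w - 7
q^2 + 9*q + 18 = (q + 3)*(q + 6)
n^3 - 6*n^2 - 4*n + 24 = (n - 6)*(n - 2)*(n + 2)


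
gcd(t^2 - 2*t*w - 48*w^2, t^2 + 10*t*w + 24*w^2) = t + 6*w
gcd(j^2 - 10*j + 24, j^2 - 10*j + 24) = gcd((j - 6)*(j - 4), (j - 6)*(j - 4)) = j^2 - 10*j + 24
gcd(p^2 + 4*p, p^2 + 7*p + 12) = p + 4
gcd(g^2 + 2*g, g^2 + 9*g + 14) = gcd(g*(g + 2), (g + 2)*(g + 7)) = g + 2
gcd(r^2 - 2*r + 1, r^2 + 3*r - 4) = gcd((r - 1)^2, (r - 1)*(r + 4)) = r - 1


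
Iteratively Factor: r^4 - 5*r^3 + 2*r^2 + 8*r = (r - 2)*(r^3 - 3*r^2 - 4*r) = (r - 2)*(r + 1)*(r^2 - 4*r) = (r - 4)*(r - 2)*(r + 1)*(r)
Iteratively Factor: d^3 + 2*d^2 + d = (d + 1)*(d^2 + d) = d*(d + 1)*(d + 1)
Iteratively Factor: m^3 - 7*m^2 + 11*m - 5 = (m - 1)*(m^2 - 6*m + 5) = (m - 5)*(m - 1)*(m - 1)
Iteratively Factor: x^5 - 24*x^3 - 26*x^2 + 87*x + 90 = (x + 3)*(x^4 - 3*x^3 - 15*x^2 + 19*x + 30) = (x + 3)^2*(x^3 - 6*x^2 + 3*x + 10) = (x + 1)*(x + 3)^2*(x^2 - 7*x + 10) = (x - 5)*(x + 1)*(x + 3)^2*(x - 2)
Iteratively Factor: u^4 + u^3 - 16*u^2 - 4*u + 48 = (u + 4)*(u^3 - 3*u^2 - 4*u + 12) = (u - 2)*(u + 4)*(u^2 - u - 6) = (u - 3)*(u - 2)*(u + 4)*(u + 2)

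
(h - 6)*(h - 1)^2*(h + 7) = h^4 - h^3 - 43*h^2 + 85*h - 42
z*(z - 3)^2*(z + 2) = z^4 - 4*z^3 - 3*z^2 + 18*z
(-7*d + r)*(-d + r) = 7*d^2 - 8*d*r + r^2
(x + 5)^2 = x^2 + 10*x + 25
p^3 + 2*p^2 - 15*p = p*(p - 3)*(p + 5)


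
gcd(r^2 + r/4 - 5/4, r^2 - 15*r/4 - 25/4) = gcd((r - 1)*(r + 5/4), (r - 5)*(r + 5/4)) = r + 5/4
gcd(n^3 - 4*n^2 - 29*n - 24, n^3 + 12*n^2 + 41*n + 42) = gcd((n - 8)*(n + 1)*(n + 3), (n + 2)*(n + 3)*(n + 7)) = n + 3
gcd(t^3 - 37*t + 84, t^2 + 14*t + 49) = t + 7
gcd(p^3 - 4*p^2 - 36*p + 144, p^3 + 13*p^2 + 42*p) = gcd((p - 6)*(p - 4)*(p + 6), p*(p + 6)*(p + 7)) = p + 6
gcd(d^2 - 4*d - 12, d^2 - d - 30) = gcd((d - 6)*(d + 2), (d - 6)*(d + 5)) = d - 6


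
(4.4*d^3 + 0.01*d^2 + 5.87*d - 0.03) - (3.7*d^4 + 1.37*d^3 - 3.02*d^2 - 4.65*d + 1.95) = -3.7*d^4 + 3.03*d^3 + 3.03*d^2 + 10.52*d - 1.98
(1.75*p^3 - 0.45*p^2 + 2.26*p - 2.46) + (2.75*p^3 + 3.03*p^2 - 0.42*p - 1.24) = 4.5*p^3 + 2.58*p^2 + 1.84*p - 3.7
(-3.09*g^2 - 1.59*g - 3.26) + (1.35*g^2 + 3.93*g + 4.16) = -1.74*g^2 + 2.34*g + 0.9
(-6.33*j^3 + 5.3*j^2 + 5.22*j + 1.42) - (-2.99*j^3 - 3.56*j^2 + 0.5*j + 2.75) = -3.34*j^3 + 8.86*j^2 + 4.72*j - 1.33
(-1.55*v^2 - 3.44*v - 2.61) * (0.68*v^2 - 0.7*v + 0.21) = -1.054*v^4 - 1.2542*v^3 + 0.3077*v^2 + 1.1046*v - 0.5481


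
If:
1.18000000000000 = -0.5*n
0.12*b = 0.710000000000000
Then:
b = 5.92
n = -2.36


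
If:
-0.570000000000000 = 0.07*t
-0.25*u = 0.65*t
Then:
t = -8.14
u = 21.17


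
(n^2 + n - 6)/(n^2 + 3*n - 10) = (n + 3)/(n + 5)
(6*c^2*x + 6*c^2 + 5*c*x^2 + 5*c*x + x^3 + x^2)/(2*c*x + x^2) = 3*c + 3*c/x + x + 1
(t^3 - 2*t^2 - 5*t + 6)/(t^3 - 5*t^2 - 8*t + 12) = (t - 3)/(t - 6)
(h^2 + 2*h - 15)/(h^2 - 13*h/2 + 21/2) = 2*(h + 5)/(2*h - 7)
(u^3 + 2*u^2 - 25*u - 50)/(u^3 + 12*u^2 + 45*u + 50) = (u - 5)/(u + 5)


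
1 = 1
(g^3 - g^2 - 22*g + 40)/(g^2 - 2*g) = g + 1 - 20/g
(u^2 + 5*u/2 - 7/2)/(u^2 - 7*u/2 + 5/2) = (2*u + 7)/(2*u - 5)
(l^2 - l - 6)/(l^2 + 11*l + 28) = (l^2 - l - 6)/(l^2 + 11*l + 28)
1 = 1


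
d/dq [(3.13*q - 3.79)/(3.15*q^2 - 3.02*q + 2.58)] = (-9.8595*q^2 + 23.877*q - 3.3704)/(9.9225*q^4 - 19.026*q^3 + 25.3744*q^2 - 15.5832*q + 6.6564)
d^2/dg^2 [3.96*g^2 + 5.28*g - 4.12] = 7.92000000000000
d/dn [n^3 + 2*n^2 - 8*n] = 3*n^2 + 4*n - 8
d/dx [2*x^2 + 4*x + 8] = 4*x + 4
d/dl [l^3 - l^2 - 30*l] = 3*l^2 - 2*l - 30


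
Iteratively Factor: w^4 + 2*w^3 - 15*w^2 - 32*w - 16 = (w + 1)*(w^3 + w^2 - 16*w - 16) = (w + 1)^2*(w^2 - 16) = (w - 4)*(w + 1)^2*(w + 4)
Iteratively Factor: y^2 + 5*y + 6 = (y + 3)*(y + 2)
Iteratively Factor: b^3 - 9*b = (b)*(b^2 - 9) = b*(b + 3)*(b - 3)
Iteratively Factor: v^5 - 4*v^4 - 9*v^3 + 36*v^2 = (v - 4)*(v^4 - 9*v^2) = v*(v - 4)*(v^3 - 9*v) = v^2*(v - 4)*(v^2 - 9) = v^2*(v - 4)*(v + 3)*(v - 3)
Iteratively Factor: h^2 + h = (h + 1)*(h)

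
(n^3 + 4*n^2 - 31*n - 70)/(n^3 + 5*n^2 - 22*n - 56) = (n - 5)/(n - 4)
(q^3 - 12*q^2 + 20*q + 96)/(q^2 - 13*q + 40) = (q^2 - 4*q - 12)/(q - 5)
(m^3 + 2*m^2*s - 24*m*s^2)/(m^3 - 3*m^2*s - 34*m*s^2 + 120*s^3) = m/(m - 5*s)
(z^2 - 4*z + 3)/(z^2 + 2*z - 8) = (z^2 - 4*z + 3)/(z^2 + 2*z - 8)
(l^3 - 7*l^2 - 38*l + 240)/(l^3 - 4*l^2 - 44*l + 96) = (l - 5)/(l - 2)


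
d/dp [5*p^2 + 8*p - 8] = 10*p + 8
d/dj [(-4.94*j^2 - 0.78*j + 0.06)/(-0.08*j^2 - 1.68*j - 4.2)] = (8.2368*j^2 + 41.5056*j + 3.3768)/(0.0064*j^4 + 0.2688*j^3 + 3.4944*j^2 + 14.112*j + 17.64)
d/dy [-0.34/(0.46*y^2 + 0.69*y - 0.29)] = (0.3128*y + 0.2346)/(0.46*y^2 + 0.69*y - 0.29)^2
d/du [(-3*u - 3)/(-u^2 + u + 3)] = 3*(u^2 - u - (u + 1)*(2*u - 1) - 3)/(-u^2 + u + 3)^2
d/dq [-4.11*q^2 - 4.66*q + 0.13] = -8.22*q - 4.66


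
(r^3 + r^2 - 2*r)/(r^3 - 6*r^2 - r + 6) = r*(r + 2)/(r^2 - 5*r - 6)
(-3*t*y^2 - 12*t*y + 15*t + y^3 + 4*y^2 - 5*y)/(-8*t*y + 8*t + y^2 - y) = (-3*t*y - 15*t + y^2 + 5*y)/(-8*t + y)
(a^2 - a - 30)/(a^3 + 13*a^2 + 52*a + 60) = (a - 6)/(a^2 + 8*a + 12)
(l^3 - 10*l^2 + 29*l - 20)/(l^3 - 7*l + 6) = (l^2 - 9*l + 20)/(l^2 + l - 6)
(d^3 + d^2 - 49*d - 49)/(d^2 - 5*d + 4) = (d^3 + d^2 - 49*d - 49)/(d^2 - 5*d + 4)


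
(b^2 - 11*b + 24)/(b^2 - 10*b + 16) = (b - 3)/(b - 2)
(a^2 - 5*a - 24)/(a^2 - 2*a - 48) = (a + 3)/(a + 6)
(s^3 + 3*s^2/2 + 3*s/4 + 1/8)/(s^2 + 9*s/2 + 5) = (8*s^3 + 12*s^2 + 6*s + 1)/(4*(2*s^2 + 9*s + 10))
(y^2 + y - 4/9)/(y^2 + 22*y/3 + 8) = (y - 1/3)/(y + 6)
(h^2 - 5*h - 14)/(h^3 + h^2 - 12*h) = (h^2 - 5*h - 14)/(h*(h^2 + h - 12))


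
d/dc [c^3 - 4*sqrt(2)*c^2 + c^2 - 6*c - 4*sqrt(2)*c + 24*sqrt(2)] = 3*c^2 - 8*sqrt(2)*c + 2*c - 6 - 4*sqrt(2)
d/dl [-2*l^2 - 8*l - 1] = -4*l - 8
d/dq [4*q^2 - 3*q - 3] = 8*q - 3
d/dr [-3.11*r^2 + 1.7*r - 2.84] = 1.7 - 6.22*r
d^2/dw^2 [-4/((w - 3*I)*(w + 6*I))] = 8*(-(w - 3*I)^2 - (w - 3*I)*(w + 6*I) - (w + 6*I)^2)/((w - 3*I)^3*(w + 6*I)^3)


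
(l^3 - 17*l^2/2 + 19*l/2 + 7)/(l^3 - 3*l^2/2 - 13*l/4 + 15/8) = 4*(2*l^3 - 17*l^2 + 19*l + 14)/(8*l^3 - 12*l^2 - 26*l + 15)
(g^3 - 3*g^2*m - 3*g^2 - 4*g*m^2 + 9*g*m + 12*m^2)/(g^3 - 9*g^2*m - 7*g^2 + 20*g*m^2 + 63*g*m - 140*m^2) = (g^2 + g*m - 3*g - 3*m)/(g^2 - 5*g*m - 7*g + 35*m)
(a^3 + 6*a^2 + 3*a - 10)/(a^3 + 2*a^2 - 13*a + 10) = (a + 2)/(a - 2)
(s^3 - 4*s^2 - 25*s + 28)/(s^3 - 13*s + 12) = (s - 7)/(s - 3)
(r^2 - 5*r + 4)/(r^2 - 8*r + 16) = (r - 1)/(r - 4)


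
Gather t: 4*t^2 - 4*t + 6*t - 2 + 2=4*t^2 + 2*t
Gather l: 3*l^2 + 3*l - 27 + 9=3*l^2 + 3*l - 18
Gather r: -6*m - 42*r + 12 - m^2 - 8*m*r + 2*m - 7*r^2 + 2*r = -m^2 - 4*m - 7*r^2 + r*(-8*m - 40) + 12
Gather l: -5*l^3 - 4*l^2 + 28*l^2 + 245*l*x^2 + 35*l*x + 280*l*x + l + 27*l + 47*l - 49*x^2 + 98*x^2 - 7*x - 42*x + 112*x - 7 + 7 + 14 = -5*l^3 + 24*l^2 + l*(245*x^2 + 315*x + 75) + 49*x^2 + 63*x + 14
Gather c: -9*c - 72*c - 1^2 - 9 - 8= -81*c - 18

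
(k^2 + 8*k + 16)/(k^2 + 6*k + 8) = (k + 4)/(k + 2)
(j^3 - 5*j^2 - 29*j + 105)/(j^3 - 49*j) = (j^2 + 2*j - 15)/(j*(j + 7))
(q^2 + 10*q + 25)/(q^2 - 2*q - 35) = (q + 5)/(q - 7)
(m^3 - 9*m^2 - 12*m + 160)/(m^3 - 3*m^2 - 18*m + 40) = (m - 8)/(m - 2)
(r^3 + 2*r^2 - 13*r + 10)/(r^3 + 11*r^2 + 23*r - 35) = (r - 2)/(r + 7)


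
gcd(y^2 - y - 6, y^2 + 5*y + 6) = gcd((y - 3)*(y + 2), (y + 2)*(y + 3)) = y + 2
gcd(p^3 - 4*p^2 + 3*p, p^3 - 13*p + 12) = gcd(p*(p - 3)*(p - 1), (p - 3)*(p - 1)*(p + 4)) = p^2 - 4*p + 3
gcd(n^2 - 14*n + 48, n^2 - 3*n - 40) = n - 8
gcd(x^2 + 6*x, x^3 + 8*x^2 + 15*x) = x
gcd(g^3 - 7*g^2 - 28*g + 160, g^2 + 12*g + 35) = g + 5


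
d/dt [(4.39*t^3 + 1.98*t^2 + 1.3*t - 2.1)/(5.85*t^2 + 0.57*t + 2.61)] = (25.6815*t^4 + 5.0046*t^3 + 27.8973*t^2 + 34.9056*t + 4.59)/(34.2225*t^4 + 6.669*t^3 + 30.8619*t^2 + 2.9754*t + 6.8121)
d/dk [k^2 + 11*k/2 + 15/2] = 2*k + 11/2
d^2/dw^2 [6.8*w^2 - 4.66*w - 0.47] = 13.6000000000000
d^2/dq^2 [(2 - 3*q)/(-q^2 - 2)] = 2*(4*q^2*(3*q - 2) + (2 - 9*q)*(q^2 + 2))/(q^2 + 2)^3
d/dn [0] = 0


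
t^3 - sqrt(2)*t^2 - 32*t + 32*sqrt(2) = (t - 4*sqrt(2))*(t - sqrt(2))*(t + 4*sqrt(2))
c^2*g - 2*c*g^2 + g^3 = g*(-c + g)^2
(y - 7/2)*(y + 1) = y^2 - 5*y/2 - 7/2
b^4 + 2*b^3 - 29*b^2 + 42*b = b*(b - 3)*(b - 2)*(b + 7)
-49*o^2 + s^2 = (-7*o + s)*(7*o + s)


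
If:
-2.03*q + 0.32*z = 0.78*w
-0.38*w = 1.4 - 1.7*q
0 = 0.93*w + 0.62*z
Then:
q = 0.61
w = -0.98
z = 1.46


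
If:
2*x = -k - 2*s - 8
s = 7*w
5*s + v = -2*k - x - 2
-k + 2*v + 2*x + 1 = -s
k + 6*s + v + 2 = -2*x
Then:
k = -8/3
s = 31/27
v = 38/27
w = 31/189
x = -103/27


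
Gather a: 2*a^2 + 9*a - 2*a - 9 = 2*a^2 + 7*a - 9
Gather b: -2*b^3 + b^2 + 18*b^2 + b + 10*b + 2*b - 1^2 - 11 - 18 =-2*b^3 + 19*b^2 + 13*b - 30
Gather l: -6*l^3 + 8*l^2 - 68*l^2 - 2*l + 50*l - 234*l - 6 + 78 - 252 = -6*l^3 - 60*l^2 - 186*l - 180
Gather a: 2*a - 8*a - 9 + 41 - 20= 12 - 6*a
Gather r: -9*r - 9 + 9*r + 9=0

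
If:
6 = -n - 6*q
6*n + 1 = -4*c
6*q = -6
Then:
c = -1/4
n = 0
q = -1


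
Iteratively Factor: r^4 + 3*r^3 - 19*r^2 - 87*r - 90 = (r + 3)*(r^3 - 19*r - 30) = (r + 2)*(r + 3)*(r^2 - 2*r - 15) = (r - 5)*(r + 2)*(r + 3)*(r + 3)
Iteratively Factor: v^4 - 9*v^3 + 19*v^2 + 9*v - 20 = (v - 5)*(v^3 - 4*v^2 - v + 4) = (v - 5)*(v - 4)*(v^2 - 1) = (v - 5)*(v - 4)*(v + 1)*(v - 1)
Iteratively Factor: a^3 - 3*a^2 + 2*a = (a)*(a^2 - 3*a + 2) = a*(a - 2)*(a - 1)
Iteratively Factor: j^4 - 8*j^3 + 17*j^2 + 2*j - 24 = (j + 1)*(j^3 - 9*j^2 + 26*j - 24) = (j - 2)*(j + 1)*(j^2 - 7*j + 12) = (j - 3)*(j - 2)*(j + 1)*(j - 4)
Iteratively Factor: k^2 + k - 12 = (k - 3)*(k + 4)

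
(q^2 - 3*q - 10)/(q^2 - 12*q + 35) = (q + 2)/(q - 7)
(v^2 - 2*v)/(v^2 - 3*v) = (v - 2)/(v - 3)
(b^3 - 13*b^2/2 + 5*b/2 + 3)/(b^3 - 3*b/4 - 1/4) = 2*(b - 6)/(2*b + 1)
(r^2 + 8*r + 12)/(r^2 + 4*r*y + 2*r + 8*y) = (r + 6)/(r + 4*y)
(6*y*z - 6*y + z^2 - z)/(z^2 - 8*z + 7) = (6*y + z)/(z - 7)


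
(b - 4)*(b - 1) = b^2 - 5*b + 4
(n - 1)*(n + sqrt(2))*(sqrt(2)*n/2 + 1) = sqrt(2)*n^3/2 - sqrt(2)*n^2/2 + 2*n^2 - 2*n + sqrt(2)*n - sqrt(2)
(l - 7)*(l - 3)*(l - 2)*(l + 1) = l^4 - 11*l^3 + 29*l^2 - l - 42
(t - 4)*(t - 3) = t^2 - 7*t + 12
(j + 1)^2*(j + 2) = j^3 + 4*j^2 + 5*j + 2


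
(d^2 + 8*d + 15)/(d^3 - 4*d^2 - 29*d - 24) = (d + 5)/(d^2 - 7*d - 8)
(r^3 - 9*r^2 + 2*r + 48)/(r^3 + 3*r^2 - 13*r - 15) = (r^2 - 6*r - 16)/(r^2 + 6*r + 5)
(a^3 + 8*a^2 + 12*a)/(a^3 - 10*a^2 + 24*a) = (a^2 + 8*a + 12)/(a^2 - 10*a + 24)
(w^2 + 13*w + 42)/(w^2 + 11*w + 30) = (w + 7)/(w + 5)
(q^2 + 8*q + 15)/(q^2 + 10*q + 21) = (q + 5)/(q + 7)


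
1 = 1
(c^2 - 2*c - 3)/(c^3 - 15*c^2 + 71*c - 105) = (c + 1)/(c^2 - 12*c + 35)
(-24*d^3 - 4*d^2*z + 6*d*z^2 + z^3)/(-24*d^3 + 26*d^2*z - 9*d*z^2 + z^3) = (12*d^2 + 8*d*z + z^2)/(12*d^2 - 7*d*z + z^2)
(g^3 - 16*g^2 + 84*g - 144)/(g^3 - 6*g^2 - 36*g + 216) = (g - 4)/(g + 6)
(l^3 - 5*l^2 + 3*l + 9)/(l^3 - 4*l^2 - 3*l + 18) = (l + 1)/(l + 2)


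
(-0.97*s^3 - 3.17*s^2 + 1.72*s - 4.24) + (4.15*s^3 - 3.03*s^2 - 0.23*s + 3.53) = 3.18*s^3 - 6.2*s^2 + 1.49*s - 0.71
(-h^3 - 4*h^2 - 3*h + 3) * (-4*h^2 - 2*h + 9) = 4*h^5 + 18*h^4 + 11*h^3 - 42*h^2 - 33*h + 27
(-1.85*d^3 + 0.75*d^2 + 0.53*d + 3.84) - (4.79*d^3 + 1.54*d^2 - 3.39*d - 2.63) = -6.64*d^3 - 0.79*d^2 + 3.92*d + 6.47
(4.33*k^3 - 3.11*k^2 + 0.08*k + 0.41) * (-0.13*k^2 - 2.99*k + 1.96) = -0.5629*k^5 - 12.5424*k^4 + 17.7753*k^3 - 6.3881*k^2 - 1.0691*k + 0.8036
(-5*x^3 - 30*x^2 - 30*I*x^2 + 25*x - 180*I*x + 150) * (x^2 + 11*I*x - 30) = -5*x^5 - 30*x^4 - 85*I*x^4 + 505*x^3 - 510*I*x^3 + 3030*x^2 + 1175*I*x^2 - 750*x + 7050*I*x - 4500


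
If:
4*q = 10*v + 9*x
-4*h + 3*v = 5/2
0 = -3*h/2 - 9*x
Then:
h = -6*x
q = 25/12 - 71*x/4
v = 5/6 - 8*x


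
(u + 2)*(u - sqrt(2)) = u^2 - sqrt(2)*u + 2*u - 2*sqrt(2)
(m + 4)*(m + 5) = m^2 + 9*m + 20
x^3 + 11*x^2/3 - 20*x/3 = x*(x - 4/3)*(x + 5)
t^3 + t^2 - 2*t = t*(t - 1)*(t + 2)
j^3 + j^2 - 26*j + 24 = (j - 4)*(j - 1)*(j + 6)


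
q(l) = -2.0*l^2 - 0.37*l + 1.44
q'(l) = -4.0*l - 0.37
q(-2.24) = -7.77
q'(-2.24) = 8.59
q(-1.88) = -4.93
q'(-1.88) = 7.15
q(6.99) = -98.87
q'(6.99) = -28.33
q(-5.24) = -51.54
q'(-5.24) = 20.59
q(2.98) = -17.42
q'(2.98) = -12.29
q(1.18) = -1.78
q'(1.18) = -5.09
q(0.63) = 0.41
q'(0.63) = -2.89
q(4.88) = -47.99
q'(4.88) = -19.89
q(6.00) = -72.78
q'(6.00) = -24.37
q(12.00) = -291.00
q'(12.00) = -48.37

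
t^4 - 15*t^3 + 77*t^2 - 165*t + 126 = (t - 7)*(t - 3)^2*(t - 2)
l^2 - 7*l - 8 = (l - 8)*(l + 1)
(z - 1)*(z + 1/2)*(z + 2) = z^3 + 3*z^2/2 - 3*z/2 - 1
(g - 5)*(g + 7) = g^2 + 2*g - 35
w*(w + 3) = w^2 + 3*w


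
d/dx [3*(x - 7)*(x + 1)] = 6*x - 18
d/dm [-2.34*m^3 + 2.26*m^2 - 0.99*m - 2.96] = -7.02*m^2 + 4.52*m - 0.99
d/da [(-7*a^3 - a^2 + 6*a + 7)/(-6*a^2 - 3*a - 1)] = (42*a^4 + 42*a^3 + 60*a^2 + 86*a + 15)/(36*a^4 + 36*a^3 + 21*a^2 + 6*a + 1)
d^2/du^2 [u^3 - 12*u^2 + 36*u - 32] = 6*u - 24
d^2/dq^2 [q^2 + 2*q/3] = 2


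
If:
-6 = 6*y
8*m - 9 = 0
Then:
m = 9/8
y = -1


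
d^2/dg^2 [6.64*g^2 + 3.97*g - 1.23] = 13.2800000000000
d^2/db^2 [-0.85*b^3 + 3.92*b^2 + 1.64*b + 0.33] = 7.84 - 5.1*b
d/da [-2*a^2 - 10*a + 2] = -4*a - 10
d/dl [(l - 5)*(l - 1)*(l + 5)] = 3*l^2 - 2*l - 25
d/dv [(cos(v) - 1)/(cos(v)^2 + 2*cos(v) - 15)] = (cos(v)^2 - 2*cos(v) + 13)*sin(v)/(cos(v)^2 + 2*cos(v) - 15)^2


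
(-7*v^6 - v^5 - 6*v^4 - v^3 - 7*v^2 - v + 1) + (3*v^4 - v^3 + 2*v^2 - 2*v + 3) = -7*v^6 - v^5 - 3*v^4 - 2*v^3 - 5*v^2 - 3*v + 4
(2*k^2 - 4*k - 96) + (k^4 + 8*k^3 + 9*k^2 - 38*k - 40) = k^4 + 8*k^3 + 11*k^2 - 42*k - 136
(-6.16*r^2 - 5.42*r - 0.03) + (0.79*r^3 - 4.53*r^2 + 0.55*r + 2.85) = 0.79*r^3 - 10.69*r^2 - 4.87*r + 2.82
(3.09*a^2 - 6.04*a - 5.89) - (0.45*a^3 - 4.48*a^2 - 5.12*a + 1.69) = -0.45*a^3 + 7.57*a^2 - 0.92*a - 7.58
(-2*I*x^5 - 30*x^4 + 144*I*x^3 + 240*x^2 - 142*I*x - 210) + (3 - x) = -2*I*x^5 - 30*x^4 + 144*I*x^3 + 240*x^2 - x - 142*I*x - 207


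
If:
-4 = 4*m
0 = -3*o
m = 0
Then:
No Solution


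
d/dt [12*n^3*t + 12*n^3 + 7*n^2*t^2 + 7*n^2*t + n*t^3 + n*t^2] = n*(12*n^2 + 14*n*t + 7*n + 3*t^2 + 2*t)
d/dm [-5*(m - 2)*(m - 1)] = 15 - 10*m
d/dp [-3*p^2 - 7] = -6*p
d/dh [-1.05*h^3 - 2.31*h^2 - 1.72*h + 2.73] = -3.15*h^2 - 4.62*h - 1.72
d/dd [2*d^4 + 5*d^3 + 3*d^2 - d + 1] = 8*d^3 + 15*d^2 + 6*d - 1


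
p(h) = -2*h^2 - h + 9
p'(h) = -4*h - 1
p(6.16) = -73.05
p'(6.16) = -25.64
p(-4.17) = -21.61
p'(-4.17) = 15.68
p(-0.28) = 9.12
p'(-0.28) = 0.12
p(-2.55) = -1.46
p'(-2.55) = 9.20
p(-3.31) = -9.60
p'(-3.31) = 12.24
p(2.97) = -11.61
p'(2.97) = -12.88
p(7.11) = -99.21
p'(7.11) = -29.44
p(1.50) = 3.00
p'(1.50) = -7.00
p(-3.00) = -6.00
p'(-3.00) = 11.00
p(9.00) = -162.00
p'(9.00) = -37.00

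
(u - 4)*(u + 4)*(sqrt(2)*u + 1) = sqrt(2)*u^3 + u^2 - 16*sqrt(2)*u - 16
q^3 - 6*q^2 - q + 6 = (q - 6)*(q - 1)*(q + 1)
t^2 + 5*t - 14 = (t - 2)*(t + 7)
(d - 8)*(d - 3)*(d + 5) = d^3 - 6*d^2 - 31*d + 120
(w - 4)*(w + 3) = w^2 - w - 12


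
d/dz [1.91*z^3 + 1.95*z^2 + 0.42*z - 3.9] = 5.73*z^2 + 3.9*z + 0.42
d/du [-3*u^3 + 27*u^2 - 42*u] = -9*u^2 + 54*u - 42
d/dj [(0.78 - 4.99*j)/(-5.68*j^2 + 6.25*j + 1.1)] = (-28.3432*j^2 + 8.8608*j - 10.364)/(32.2624*j^4 - 71.0*j^3 + 26.5665*j^2 + 13.75*j + 1.21)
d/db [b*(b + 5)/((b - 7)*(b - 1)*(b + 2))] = (-b^4 - 10*b^3 + 21*b^2 + 28*b + 70)/(b^6 - 12*b^5 + 18*b^4 + 136*b^3 - 87*b^2 - 252*b + 196)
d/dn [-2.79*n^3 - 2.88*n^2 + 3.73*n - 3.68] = -8.37*n^2 - 5.76*n + 3.73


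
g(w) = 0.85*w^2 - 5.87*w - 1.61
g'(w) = 1.7*w - 5.87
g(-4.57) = 42.97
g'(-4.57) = -13.64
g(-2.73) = 20.75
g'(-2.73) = -10.51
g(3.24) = -11.71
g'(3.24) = -0.36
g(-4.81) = 46.29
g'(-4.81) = -14.05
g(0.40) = -3.82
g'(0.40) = -5.19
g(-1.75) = 11.27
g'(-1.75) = -8.84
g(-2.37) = 17.08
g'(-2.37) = -9.90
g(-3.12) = 24.98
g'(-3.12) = -11.17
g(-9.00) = 120.07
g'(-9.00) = -21.17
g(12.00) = 50.35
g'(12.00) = 14.53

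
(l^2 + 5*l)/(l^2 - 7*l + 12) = l*(l + 5)/(l^2 - 7*l + 12)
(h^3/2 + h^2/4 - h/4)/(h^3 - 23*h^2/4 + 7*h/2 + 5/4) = h*(2*h^2 + h - 1)/(4*h^3 - 23*h^2 + 14*h + 5)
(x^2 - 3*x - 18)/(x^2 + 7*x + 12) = (x - 6)/(x + 4)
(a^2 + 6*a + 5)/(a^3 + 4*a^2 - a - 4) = (a + 5)/(a^2 + 3*a - 4)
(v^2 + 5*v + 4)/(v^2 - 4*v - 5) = (v + 4)/(v - 5)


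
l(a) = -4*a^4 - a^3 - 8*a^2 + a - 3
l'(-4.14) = 1151.15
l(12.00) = -85815.00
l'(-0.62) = 13.58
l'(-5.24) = 2304.51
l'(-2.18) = 187.39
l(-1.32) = -28.10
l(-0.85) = -11.10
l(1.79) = -73.64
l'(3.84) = -1010.65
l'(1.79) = -129.02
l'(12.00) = -28271.00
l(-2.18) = -123.18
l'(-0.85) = 22.26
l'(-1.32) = 53.69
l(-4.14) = -1248.36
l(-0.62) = -7.05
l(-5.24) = -3099.70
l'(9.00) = -12050.00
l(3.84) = -1043.48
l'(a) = -16*a^3 - 3*a^2 - 16*a + 1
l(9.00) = -27615.00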